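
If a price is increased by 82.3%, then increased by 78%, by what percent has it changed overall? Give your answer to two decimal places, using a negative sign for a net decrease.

The combined multiplier is 1.823 × 1.78 = 3.24494.
That corresponds to an increase of 224.49%.

224.49%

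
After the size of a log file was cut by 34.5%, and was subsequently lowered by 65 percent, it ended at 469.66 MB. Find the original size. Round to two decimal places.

2,048.68 MB

Undoing the 65% decrease: 469.66 ÷ 0.35 ≈ 1341.885714.
Undoing the 34.5% decrease: 1341.885714 ÷ 0.655 ≈ 2,048.68 MB.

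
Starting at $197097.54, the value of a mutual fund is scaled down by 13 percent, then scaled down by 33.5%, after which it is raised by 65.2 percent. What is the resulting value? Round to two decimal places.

13% decrease: $197097.54 × 0.87 = $171474.8598.
Apply the 33.5% decrease: $171474.8598 × 0.665 = $114030.781767.
After the 65.2% increase: $114030.781767 × 1.652 = $188378.851479084 ≈ $188378.85.

$188378.85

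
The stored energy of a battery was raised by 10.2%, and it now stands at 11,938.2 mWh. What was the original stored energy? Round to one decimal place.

10,833.2 mWh

The overall multiplier applied was 1.102.
So the original stored energy was 11,938.2 ÷ 1.102 ≈ 10,833.2 mWh.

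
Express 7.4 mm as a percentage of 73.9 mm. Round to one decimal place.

10.0%

7.4 mm ÷ 73.9 mm ≈ 10.0%.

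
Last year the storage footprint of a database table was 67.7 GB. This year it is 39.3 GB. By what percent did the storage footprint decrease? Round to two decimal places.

Change: 39.3 − 67.7 = -28.4.
Relative to the original: -28.4 ÷ 67.7 ≈ -41.95%.
So the storage footprint decreased by 41.95%.

41.95%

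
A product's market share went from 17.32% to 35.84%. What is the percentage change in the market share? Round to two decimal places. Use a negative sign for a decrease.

106.93%

The change is 35.84 − 17.32 = 18.52 percentage points.
Relative to the original 17.32%, that is 18.52 ÷ 17.32 ≈ 106.93%.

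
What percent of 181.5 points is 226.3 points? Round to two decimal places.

226.3 points ÷ 181.5 points ≈ 124.68%.

124.68%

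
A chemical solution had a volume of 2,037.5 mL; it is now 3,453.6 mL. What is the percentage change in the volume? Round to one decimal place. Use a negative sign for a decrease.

Change: 3,453.6 − 2,037.5 = 1,416.1.
Relative to the original: 1,416.1 ÷ 2,037.5 ≈ 69.5%.

69.5%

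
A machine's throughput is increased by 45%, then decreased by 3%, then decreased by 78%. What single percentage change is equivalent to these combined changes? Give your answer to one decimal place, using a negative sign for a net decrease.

The combined multiplier is 1.45 × 0.97 × 0.22 = 0.30943.
That corresponds to a decrease of 69.1%.

-69.1%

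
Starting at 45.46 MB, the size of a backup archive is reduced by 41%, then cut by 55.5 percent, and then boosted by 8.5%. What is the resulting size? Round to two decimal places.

12.95 MB

Each change multiplies by a factor: 0.59 × 0.445 × 1.085 = 0.28486675.
45.46 × 0.28486675 = 12.950042455 ≈ 12.95.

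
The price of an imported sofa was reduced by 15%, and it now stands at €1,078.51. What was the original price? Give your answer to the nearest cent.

€1,268.84

The overall multiplier applied was 0.85.
So the original price was €1,078.51 ÷ 0.85 ≈ €1,268.84.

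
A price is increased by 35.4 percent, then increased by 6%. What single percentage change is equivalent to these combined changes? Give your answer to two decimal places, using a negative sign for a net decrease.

43.52%

A 35.4% increase multiplies by 1.354.
Then a 6% increase: 1.354 × 1.06 = 1.43524.
Overall factor 1.43524, i.e. 43.52%.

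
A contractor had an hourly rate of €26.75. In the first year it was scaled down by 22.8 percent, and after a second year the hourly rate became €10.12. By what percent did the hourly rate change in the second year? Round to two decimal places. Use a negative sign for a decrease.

-51.00%

After the first year: €26.75 × 0.772 = €20.651.
Second-year multiplier: €10.12 ÷ €20.651 ≈ 0.490049.
That is a change of -51.00%.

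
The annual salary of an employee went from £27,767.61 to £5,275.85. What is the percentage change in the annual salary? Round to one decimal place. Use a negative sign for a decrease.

-81.0%

Change: £5,275.85 − £27,767.61 = -£22,491.76.
Relative to the original: -£22,491.76 ÷ £27,767.61 ≈ -81.0%.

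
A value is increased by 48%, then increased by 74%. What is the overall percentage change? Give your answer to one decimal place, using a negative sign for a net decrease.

A 48% increase multiplies by 1.48.
Then a 74% increase: 1.48 × 1.74 = 2.5752.
Overall factor 2.5752, i.e. 157.5%.

157.5%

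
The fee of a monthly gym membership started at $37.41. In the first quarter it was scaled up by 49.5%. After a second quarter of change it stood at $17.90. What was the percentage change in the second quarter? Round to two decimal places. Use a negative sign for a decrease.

After the first quarter: $37.41 × 1.495 = $55.92795.
Second-quarter multiplier: $17.90 ÷ $55.92795 ≈ 0.320055.
That is a change of -67.99%.

-67.99%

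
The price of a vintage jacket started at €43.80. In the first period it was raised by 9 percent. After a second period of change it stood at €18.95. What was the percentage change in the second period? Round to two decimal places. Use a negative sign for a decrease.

-60.31%

After the first period: €43.80 × 1.09 = €47.742.
Second-period multiplier: €18.95 ÷ €47.742 ≈ 0.396925.
That is a change of -60.31%.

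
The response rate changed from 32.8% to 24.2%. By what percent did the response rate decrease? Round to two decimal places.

The change is 24.2 − 32.8 = -8.6 percentage points.
Relative to the original 32.8%, that is -8.6 ÷ 32.8 ≈ -26.22%.
So the response rate fell by 26.22%.

26.22%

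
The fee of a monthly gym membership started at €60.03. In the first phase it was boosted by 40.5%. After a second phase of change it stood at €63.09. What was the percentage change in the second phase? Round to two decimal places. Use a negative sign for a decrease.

-25.20%

After the first phase: €60.03 × 1.405 = €84.34215.
Second-phase multiplier: €63.09 ÷ €84.34215 ≈ 0.748025.
That is a change of -25.20%.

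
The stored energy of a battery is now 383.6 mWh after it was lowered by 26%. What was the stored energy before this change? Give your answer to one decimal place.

The overall multiplier applied was 0.74.
So the original stored energy was 383.6 ÷ 0.74 ≈ 518.4 mWh.

518.4 mWh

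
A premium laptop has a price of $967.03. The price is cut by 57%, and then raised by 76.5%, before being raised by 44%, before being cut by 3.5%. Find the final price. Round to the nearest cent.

Each change multiplies by a factor: 0.43 × 1.765 × 1.44 × 0.965 = 1.05463692.
$967.03 × 1.05463692 = $1019.8655407476 ≈ $1019.87.

$1019.87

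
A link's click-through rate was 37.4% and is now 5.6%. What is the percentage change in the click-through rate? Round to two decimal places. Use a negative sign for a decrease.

-85.03%

The change is 5.6 − 37.4 = -31.8 percentage points.
Relative to the original 37.4%, that is -31.8 ÷ 37.4 ≈ -85.03%.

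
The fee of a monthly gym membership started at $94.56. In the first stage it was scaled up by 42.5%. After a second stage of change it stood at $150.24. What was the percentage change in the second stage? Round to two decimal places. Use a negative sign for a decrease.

11.50%

After the first stage: $94.56 × 1.425 = $134.748.
Second-stage multiplier: $150.24 ÷ $134.748 ≈ 1.11497.
That is a change of 11.50%.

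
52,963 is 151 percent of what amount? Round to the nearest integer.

52,963 ÷ 1.51 ≈ 35,075.

35,075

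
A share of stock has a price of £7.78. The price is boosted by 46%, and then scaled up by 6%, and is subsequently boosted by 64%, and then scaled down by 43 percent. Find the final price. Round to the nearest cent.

£11.26

Apply the 46% increase: £7.78 × 1.46 = £11.3588.
After the 6% increase: £11.3588 × 1.06 = £12.040328.
After the 64% increase: £12.040328 × 1.64 = £19.74613792.
Apply the 43% decrease: £19.74613792 × 0.57 = £11.2552986144 ≈ £11.26.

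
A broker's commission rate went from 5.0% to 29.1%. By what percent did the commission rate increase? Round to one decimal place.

The change is 29.1 − 5.0 = 24.1 percentage points.
Relative to the original 5.0%, that is 24.1 ÷ 5.0 = 482.0%.
So the commission rate rose by 482.0%.

482.0%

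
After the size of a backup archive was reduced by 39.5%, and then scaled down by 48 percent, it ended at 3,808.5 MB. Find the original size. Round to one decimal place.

Undoing the 48% decrease: 3,808.5 ÷ 0.52 ≈ 7324.038462.
Undoing the 39.5% decrease: 7324.038462 ÷ 0.605 ≈ 12,105.8 MB.

12,105.8 MB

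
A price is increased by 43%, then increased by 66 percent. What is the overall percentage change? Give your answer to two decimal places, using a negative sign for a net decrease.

A 43% increase multiplies by 1.43.
Then a 66% increase: 1.43 × 1.66 = 2.3738.
Overall factor 2.3738, i.e. 137.38%.

137.38%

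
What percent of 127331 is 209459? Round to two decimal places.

209459 ÷ 127331 ≈ 164.50%.

164.50%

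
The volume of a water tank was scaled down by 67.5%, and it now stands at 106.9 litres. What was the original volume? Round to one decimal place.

328.9 litres

The overall multiplier applied was 0.325.
So the original volume was 106.9 ÷ 0.325 ≈ 328.9 litres.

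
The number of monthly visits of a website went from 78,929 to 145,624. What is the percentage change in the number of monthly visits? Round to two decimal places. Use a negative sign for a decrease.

Change: 145,624 − 78,929 = 66,695.
Relative to the original: 66,695 ÷ 78,929 ≈ 84.50%.

84.50%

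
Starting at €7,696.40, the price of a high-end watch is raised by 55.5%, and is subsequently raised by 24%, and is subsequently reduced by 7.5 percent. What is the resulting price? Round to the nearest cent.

€13,727.18

Each change multiplies by a factor: 1.555 × 1.24 × 0.925 = 1.783585.
€7,696.40 × 1.783585 = €13727.183594 ≈ €13,727.18.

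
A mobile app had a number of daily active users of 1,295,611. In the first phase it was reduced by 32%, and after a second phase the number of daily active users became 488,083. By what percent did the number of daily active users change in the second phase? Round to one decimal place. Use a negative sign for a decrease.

-44.6%

After the first phase: 1,295,611 × 0.68 = 881015.48.
Second-phase multiplier: 488,083 ÷ 881015.48 ≈ 0.554.
That is a change of -44.6%.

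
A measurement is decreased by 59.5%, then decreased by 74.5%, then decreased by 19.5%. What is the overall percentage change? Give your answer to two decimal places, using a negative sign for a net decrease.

The combined multiplier is 0.405 × 0.255 × 0.805 = 0.083136375.
That corresponds to a decrease of 91.69%.

-91.69%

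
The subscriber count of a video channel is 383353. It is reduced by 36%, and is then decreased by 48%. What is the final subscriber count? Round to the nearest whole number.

127580

36% decrease: 383353 × 0.64 = 245345.92.
Apply the 48% decrease: 245345.92 × 0.52 = 127579.8784 ≈ 127580.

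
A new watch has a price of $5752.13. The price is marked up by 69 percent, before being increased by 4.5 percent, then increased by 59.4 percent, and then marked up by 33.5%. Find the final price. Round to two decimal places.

$21617.29

69% increase: $5752.13 × 1.69 = $9721.0997.
After the 4.5% increase: $9721.0997 × 1.045 = $10158.5491865.
59.4% increase: $10158.5491865 × 1.594 = $16192.727403281.
33.5% increase: $16192.727403281 × 1.335 = $21617.291083380135 ≈ $21617.29.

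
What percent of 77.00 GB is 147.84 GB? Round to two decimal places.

147.84 GB ÷ 77.00 GB = 192.00%.

192.00%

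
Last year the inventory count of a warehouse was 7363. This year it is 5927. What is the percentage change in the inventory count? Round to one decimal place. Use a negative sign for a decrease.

Change: 5927 − 7363 = -1436.
Relative to the original: -1436 ÷ 7363 ≈ -19.5%.

-19.5%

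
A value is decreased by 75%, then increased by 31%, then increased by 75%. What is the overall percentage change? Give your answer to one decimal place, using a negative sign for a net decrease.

A 75% decrease multiplies by 0.25.
Then a 31% increase: 0.25 × 1.31 = 0.3275.
Then a 75% increase: 0.3275 × 1.75 = 0.573125.
Overall factor 0.573125, i.e. -42.7%.

-42.7%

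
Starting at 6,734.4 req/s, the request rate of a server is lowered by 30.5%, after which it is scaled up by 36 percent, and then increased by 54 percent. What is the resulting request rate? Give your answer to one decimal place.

30.5% decrease: 6,734.4 × 0.695 = 4680.408.
36% increase: 4680.408 × 1.36 = 6365.35488.
After the 54% increase: 6365.35488 × 1.54 = 9802.6465152 ≈ 9,802.6.

9,802.6 req/s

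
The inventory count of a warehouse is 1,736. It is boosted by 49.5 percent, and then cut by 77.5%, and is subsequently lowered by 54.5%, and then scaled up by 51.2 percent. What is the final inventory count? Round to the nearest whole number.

402

Each change multiplies by a factor: 1.495 × 0.225 × 0.455 × 1.512 = 0.231412545.
1,736 × 0.231412545 = 401.73217812 ≈ 402.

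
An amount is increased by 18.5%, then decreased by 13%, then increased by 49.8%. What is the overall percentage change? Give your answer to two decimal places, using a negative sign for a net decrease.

54.44%

The combined multiplier is 1.185 × 0.87 × 1.498 = 1.5443631.
That corresponds to an increase of 54.44%.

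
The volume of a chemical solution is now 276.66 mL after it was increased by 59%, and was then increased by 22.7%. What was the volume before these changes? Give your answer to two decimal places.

141.81 mL

The overall multiplier applied was 1.59 × 1.227 = 1.95093.
So the original volume was 276.66 ÷ 1.95093 ≈ 141.81 mL.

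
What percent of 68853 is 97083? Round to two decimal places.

97083 ÷ 68853 ≈ 141.00%.

141.00%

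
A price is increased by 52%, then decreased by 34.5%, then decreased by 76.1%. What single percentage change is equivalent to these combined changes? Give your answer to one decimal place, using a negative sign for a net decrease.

-76.2%

The combined multiplier is 1.52 × 0.655 × 0.239 = 0.2379484.
That corresponds to a decrease of 76.2%.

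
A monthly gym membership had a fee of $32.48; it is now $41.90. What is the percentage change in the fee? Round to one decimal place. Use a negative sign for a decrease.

Change: $41.90 − $32.48 = $9.42.
Relative to the original: $9.42 ÷ $32.48 ≈ 29.0%.

29.0%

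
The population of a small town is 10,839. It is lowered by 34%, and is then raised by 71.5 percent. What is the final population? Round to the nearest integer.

Each change multiplies by a factor: 0.66 × 1.715 = 1.1319.
10,839 × 1.1319 = 12268.6641 ≈ 12,269.

12,269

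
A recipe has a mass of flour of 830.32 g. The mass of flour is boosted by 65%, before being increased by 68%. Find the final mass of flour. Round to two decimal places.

Each change multiplies by a factor: 1.65 × 1.68 = 2.772.
830.32 × 2.772 = 2301.64704 ≈ 2301.65.

2301.65 g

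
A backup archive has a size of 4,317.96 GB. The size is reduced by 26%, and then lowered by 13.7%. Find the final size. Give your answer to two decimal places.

2,757.54 GB

Each change multiplies by a factor: 0.74 × 0.863 = 0.63862.
4,317.96 × 0.63862 = 2757.5356152 ≈ 2,757.54.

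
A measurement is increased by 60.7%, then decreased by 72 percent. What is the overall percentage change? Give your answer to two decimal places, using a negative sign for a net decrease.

-55.00%

The combined multiplier is 1.607 × 0.28 = 0.44996.
That corresponds to a decrease of 55.00%.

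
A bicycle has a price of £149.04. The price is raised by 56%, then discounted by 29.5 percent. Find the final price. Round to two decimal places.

£163.91

After the 56% increase: £149.04 × 1.56 = £232.5024.
Apply the 29.5% decrease: £232.5024 × 0.705 = £163.914192 ≈ £163.91.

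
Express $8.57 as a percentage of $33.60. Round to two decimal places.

$8.57 ÷ $33.60 ≈ 25.51%.

25.51%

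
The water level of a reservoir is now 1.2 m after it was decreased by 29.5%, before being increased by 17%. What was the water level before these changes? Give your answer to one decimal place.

1.5 m

Undoing the 17% increase: 1.2 ÷ 1.17 ≈ 1.025641.
Undoing the 29.5% decrease: 1.025641 ÷ 0.705 ≈ 1.5 m.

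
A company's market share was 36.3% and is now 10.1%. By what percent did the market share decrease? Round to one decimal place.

The change is 10.1 − 36.3 = -26.2 percentage points.
Relative to the original 36.3%, that is -26.2 ÷ 36.3 ≈ -72.2%.
So the market share fell by 72.2%.

72.2%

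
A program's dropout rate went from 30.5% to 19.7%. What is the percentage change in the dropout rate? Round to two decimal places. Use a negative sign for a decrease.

The change is 19.7 − 30.5 = -10.8 percentage points.
Relative to the original 30.5%, that is -10.8 ÷ 30.5 ≈ -35.41%.

-35.41%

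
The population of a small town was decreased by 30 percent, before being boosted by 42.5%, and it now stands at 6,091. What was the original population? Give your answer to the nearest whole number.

6,106

Undoing the 42.5% increase: 6,091 ÷ 1.425 ≈ 4274.385965.
Undoing the 30% decrease: 4274.385965 ÷ 0.7 ≈ 6,106.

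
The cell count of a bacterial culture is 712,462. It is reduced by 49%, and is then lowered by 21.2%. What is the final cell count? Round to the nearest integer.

286,324

Apply the 49% decrease: 712,462 × 0.51 = 363355.62.
Apply the 21.2% decrease: 363355.62 × 0.788 = 286324.22856 ≈ 286,324.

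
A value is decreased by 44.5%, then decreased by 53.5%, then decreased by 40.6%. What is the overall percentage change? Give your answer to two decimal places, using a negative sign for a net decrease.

A 44.5% decrease multiplies by 0.555.
Then a 53.5% decrease: 0.555 × 0.465 = 0.258075.
Then a 40.6% decrease: 0.258075 × 0.594 = 0.15329655.
Overall factor 0.15329655, i.e. -84.67%.

-84.67%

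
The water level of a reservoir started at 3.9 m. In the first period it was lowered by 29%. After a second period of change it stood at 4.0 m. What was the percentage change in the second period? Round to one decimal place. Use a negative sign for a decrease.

44.5%

After the first period: 3.9 × 0.71 = 2.769.
Second-period multiplier: 4.0 ÷ 2.769 ≈ 1.44456.
That is a change of 44.5%.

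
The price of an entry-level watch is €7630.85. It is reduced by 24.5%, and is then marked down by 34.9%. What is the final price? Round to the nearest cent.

€3750.60

Each change multiplies by a factor: 0.755 × 0.651 = 0.491505.
€7630.85 × 0.491505 = €3750.60092925 ≈ €3750.60.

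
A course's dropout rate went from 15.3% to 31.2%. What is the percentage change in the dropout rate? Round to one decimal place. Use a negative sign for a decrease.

The change is 31.2 − 15.3 = 15.9 percentage points.
Relative to the original 15.3%, that is 15.9 ÷ 15.3 ≈ 103.9%.

103.9%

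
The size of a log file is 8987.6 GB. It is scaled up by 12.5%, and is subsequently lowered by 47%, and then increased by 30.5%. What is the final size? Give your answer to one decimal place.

After the 12.5% increase: 8987.6 × 1.125 = 10111.05.
Apply the 47% decrease: 10111.05 × 0.53 = 5358.8565.
30.5% increase: 5358.8565 × 1.305 = 6993.3077325 ≈ 6993.3.

6993.3 GB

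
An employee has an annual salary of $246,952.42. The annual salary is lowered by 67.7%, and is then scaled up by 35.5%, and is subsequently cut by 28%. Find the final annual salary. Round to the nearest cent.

$77,819.35

After the 67.7% decrease: $246,952.42 × 0.323 = $79765.63166.
After the 35.5% increase: $79765.63166 × 1.355 = $108082.4308993.
28% decrease: $108082.4308993 × 0.72 = $77819.350247496 ≈ $77,819.35.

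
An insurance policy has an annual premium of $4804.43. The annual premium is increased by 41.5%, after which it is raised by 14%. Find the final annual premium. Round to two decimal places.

Each change multiplies by a factor: 1.415 × 1.14 = 1.6131.
$4804.43 × 1.6131 = $7750.026033 ≈ $7750.03.

$7750.03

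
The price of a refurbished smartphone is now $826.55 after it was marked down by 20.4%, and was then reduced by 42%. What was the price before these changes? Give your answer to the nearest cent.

$1,790.31

The overall multiplier applied was 0.796 × 0.58 = 0.46168.
So the original price was $826.55 ÷ 0.46168 ≈ $1,790.31.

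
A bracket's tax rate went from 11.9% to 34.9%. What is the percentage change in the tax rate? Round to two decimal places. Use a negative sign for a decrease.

193.28%

The change is 34.9 − 11.9 = 23.0 percentage points.
Relative to the original 11.9%, that is 23.0 ÷ 11.9 ≈ 193.28%.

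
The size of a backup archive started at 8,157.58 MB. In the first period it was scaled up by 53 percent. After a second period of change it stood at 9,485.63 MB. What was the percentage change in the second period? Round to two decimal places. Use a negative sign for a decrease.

-24.00%

After the first period: 8,157.58 × 1.53 = 12481.0974.
Second-period multiplier: 9,485.63 ÷ 12481.0974 ≈ 0.76.
That is a change of -24.00%.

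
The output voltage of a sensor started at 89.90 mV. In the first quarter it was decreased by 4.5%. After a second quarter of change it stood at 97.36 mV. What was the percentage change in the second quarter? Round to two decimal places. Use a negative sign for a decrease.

After the first quarter: 89.90 × 0.955 = 85.8545.
Second-quarter multiplier: 97.36 ÷ 85.8545 ≈ 1.134012.
That is a change of 13.40%.

13.40%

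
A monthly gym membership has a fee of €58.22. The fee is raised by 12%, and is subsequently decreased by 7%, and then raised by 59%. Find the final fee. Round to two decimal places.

€96.42

Each change multiplies by a factor: 1.12 × 0.93 × 1.59 = 1.656144.
€58.22 × 1.656144 = €96.42070368 ≈ €96.42.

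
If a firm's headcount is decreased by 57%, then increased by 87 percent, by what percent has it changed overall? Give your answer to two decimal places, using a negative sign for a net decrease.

A 57% decrease multiplies by 0.43.
Then an 87% increase: 0.43 × 1.87 = 0.8041.
Overall factor 0.8041, i.e. -19.59%.

-19.59%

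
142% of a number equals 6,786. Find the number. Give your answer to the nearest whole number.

4,779

6,786 ÷ 1.42 ≈ 4,779.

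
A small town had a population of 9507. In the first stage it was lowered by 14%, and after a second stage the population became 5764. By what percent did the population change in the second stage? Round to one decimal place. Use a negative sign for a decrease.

After the first stage: 9507 × 0.86 = 8176.02.
Second-stage multiplier: 5764 ÷ 8176.02 ≈ 0.70499.
That is a change of -29.5%.

-29.5%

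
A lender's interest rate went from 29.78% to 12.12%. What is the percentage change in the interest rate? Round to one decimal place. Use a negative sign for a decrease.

-59.3%

The change is 12.12 − 29.78 = -17.66 percentage points.
Relative to the original 29.78%, that is -17.66 ÷ 29.78 ≈ -59.3%.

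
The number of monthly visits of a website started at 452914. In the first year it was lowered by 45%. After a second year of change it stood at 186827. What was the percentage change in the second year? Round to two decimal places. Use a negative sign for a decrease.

After the first year: 452914 × 0.55 = 249102.7.
Second-year multiplier: 186827 ÷ 249102.7 ≈ 0.75.
That is a change of -25.00%.

-25.00%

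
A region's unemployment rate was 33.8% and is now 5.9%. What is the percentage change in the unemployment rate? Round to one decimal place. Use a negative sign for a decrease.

-82.5%

The change is 5.9 − 33.8 = -27.9 percentage points.
Relative to the original 33.8%, that is -27.9 ÷ 33.8 ≈ -82.5%.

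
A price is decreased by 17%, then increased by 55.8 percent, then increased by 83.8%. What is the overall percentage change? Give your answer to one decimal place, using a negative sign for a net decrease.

A 17% decrease multiplies by 0.83.
Then a 55.8% increase: 0.83 × 1.558 = 1.29314.
Then an 83.8% increase: 1.29314 × 1.838 = 2.37679132.
Overall factor 2.37679132, i.e. 137.7%.

137.7%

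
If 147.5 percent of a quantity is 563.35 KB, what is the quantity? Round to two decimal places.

563.35 KB ÷ 1.475 ≈ 381.93 KB.

381.93 KB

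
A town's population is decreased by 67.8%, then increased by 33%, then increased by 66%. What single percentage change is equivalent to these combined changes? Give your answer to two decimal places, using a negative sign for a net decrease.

The combined multiplier is 0.322 × 1.33 × 1.66 = 0.7109116.
That corresponds to a decrease of 28.91%.

-28.91%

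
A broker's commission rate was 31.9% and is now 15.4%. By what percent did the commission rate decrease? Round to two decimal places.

The change is 15.4 − 31.9 = -16.5 percentage points.
Relative to the original 31.9%, that is -16.5 ÷ 31.9 ≈ -51.72%.
So the commission rate fell by 51.72%.

51.72%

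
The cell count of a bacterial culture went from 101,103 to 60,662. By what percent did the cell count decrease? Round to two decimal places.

40.00%

Change: 60,662 − 101,103 = -40,441.
Relative to the original: -40,441 ÷ 101,103 ≈ -40.00%.
So the cell count decreased by 40.00%.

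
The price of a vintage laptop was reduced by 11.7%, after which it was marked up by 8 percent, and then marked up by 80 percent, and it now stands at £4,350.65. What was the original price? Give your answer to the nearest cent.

The overall multiplier applied was 0.883 × 1.08 × 1.8 = 1.716552.
So the original price was £4,350.65 ÷ 1.716552 ≈ £2,534.53.

£2,534.53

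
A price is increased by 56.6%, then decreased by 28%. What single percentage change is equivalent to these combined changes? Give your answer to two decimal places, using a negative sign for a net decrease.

The combined multiplier is 1.566 × 0.72 = 1.12752.
That corresponds to an increase of 12.75%.

12.75%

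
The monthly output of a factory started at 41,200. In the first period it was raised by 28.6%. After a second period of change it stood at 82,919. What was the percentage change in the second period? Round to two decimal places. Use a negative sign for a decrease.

56.50%

After the first period: 41,200 × 1.286 = 52983.2.
Second-period multiplier: 82,919 ÷ 52983.2 ≈ 1.565006.
That is a change of 56.50%.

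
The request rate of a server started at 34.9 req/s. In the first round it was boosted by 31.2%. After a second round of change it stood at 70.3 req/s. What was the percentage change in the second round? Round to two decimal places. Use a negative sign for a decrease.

53.53%

After the first round: 34.9 × 1.312 = 45.7888.
Second-round multiplier: 70.3 ÷ 45.7888 ≈ 1.53531.
That is a change of 53.53%.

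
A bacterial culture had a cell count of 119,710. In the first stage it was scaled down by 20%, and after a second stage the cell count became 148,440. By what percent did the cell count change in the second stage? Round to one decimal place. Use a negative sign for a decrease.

After the first stage: 119,710 × 0.8 = 95768.
Second-stage multiplier: 148,440 ÷ 95768 ≈ 1.55.
That is a change of 55.0%.

55.0%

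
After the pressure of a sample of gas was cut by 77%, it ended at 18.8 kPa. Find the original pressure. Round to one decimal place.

The overall multiplier applied was 0.23.
So the original pressure was 18.8 ÷ 0.23 ≈ 81.7 kPa.

81.7 kPa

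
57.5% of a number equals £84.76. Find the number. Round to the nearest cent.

£84.76 ÷ 0.575 ≈ £147.41.

£147.41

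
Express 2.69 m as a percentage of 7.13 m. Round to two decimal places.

37.73%

2.69 m ÷ 7.13 m ≈ 37.73%.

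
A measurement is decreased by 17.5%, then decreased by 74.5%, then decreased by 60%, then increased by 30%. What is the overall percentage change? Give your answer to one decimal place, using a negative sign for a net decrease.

-89.1%

A 17.5% decrease multiplies by 0.825.
Then a 74.5% decrease: 0.825 × 0.255 = 0.210375.
Then a 60% decrease: 0.210375 × 0.4 = 0.08415.
Then a 30% increase: 0.08415 × 1.3 = 0.109395.
Overall factor 0.109395, i.e. -89.1%.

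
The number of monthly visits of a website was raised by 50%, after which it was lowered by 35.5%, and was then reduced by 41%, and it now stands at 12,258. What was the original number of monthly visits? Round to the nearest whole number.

The overall multiplier applied was 1.5 × 0.645 × 0.59 = 0.570825.
So the original number of monthly visits was 12,258 ÷ 0.570825 ≈ 21,474.

21,474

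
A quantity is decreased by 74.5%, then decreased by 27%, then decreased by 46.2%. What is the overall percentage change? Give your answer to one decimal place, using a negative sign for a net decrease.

The combined multiplier is 0.255 × 0.73 × 0.538 = 0.1001487.
That corresponds to a decrease of 90.0%.

-90.0%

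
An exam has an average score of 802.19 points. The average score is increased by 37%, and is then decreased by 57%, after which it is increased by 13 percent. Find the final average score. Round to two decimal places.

534.00 points

Apply the 37% increase: 802.19 × 1.37 = 1099.0003.
57% decrease: 1099.0003 × 0.43 = 472.570129.
13% increase: 472.570129 × 1.13 = 534.00424577 ≈ 534.00.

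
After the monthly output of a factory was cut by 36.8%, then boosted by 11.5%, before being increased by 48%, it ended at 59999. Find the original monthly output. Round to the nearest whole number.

57529

The overall multiplier applied was 0.632 × 1.115 × 1.48 = 1.0429264.
So the original monthly output was 59999 ÷ 1.0429264 ≈ 57529.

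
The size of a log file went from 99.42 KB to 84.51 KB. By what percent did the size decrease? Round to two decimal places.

Change: 84.51 − 99.42 = -14.91.
Relative to the original: -14.91 ÷ 99.42 ≈ -15.00%.
So the size decreased by 15.00%.

15.00%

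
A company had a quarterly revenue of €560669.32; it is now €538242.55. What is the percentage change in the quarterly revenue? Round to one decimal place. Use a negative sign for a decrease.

Change: €538242.55 − €560669.32 = -€22426.77.
Relative to the original: -€22426.77 ÷ €560669.32 ≈ -4.0%.

-4.0%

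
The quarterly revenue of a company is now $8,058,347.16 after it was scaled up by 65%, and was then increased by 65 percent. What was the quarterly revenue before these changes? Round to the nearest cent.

$2,959,907.13

Undoing the 65% increase: $8,058,347.16 ÷ 1.65 ≈ $4883846.763636.
Undoing the 65% increase: $4883846.763636 ÷ 1.65 ≈ $2,959,907.13.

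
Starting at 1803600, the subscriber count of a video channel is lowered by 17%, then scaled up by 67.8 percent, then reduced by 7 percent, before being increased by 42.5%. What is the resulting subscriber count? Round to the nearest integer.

17% decrease: 1803600 × 0.83 = 1496988.
67.8% increase: 1496988 × 1.678 = 2511945.864.
Apply the 7% decrease: 2511945.864 × 0.93 = 2336109.65352.
Apply the 42.5% increase: 2336109.65352 × 1.425 = 3328956.256266 ≈ 3328956.

3328956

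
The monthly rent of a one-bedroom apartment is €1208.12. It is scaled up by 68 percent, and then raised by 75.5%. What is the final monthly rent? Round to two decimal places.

€3562.02

After the 68% increase: €1208.12 × 1.68 = €2029.6416.
After the 75.5% increase: €2029.6416 × 1.755 = €3562.021008 ≈ €3562.02.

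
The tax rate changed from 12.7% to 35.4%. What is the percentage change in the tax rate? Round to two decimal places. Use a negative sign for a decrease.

178.74%

The change is 35.4 − 12.7 = 22.7 percentage points.
Relative to the original 12.7%, that is 22.7 ÷ 12.7 ≈ 178.74%.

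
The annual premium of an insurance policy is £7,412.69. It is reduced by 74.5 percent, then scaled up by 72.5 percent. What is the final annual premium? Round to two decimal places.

74.5% decrease: £7,412.69 × 0.255 = £1890.23595.
Apply the 72.5% increase: £1890.23595 × 1.725 = £3260.65701375 ≈ £3,260.66.

£3,260.66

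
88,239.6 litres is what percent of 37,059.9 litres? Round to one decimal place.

238.1%

88,239.6 litres ÷ 37,059.9 litres ≈ 238.1%.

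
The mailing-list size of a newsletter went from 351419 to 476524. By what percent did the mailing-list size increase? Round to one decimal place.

Change: 476524 − 351419 = 125105.
Relative to the original: 125105 ÷ 351419 ≈ 35.6%.
So the mailing-list size increased by 35.6%.

35.6%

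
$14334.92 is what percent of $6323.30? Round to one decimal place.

226.7%

$14334.92 ÷ $6323.30 ≈ 226.7%.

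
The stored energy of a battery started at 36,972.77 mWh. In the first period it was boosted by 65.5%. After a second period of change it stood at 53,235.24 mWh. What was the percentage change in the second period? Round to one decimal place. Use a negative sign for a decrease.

-13.0%

After the first period: 36,972.77 × 1.655 = 61189.93435.
Second-period multiplier: 53,235.24 ÷ 61189.93435 ≈ 0.87.
That is a change of -13.0%.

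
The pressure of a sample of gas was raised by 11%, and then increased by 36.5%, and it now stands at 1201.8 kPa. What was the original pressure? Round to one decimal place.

The overall multiplier applied was 1.11 × 1.365 = 1.51515.
So the original pressure was 1201.8 ÷ 1.51515 ≈ 793.2 kPa.

793.2 kPa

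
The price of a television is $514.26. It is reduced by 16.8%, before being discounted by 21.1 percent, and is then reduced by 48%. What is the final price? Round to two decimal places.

16.8% decrease: $514.26 × 0.832 = $427.86432.
Apply the 21.1% decrease: $427.86432 × 0.789 = $337.58494848.
48% decrease: $337.58494848 × 0.52 = $175.5441732096 ≈ $175.54.

$175.54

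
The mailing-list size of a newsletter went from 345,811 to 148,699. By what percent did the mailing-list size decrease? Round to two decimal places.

57.00%

Change: 148,699 − 345,811 = -197,112.
Relative to the original: -197,112 ÷ 345,811 ≈ -57.00%.
So the mailing-list size decreased by 57.00%.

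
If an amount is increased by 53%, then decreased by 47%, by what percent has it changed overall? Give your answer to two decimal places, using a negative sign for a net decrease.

-18.91%

A 53% increase multiplies by 1.53.
Then a 47% decrease: 1.53 × 0.53 = 0.8109.
Overall factor 0.8109, i.e. -18.91%.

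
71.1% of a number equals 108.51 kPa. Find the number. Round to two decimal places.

152.62 kPa

108.51 kPa ÷ 0.711 ≈ 152.62 kPa.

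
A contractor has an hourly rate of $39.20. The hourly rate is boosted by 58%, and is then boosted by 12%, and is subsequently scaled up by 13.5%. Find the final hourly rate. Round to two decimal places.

Each change multiplies by a factor: 1.58 × 1.12 × 1.135 = 2.008496.
$39.20 × 2.008496 = $78.7330432 ≈ $78.73.

$78.73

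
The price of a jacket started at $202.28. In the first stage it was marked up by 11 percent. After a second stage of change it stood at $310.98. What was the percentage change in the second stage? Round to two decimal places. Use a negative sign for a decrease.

After the first stage: $202.28 × 1.11 = $224.5308.
Second-stage multiplier: $310.98 ÷ $224.5308 ≈ 1.385022.
That is a change of 38.50%.

38.50%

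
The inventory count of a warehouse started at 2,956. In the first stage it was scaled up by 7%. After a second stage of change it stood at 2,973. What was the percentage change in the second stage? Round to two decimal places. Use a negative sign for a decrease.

After the first stage: 2,956 × 1.07 = 3162.92.
Second-stage multiplier: 2,973 ÷ 3162.92 ≈ 0.939954.
That is a change of -6.00%.

-6.00%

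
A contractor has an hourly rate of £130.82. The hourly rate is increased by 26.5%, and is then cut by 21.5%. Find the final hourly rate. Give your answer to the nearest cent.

£129.91

Each change multiplies by a factor: 1.265 × 0.785 = 0.993025.
£130.82 × 0.993025 = £129.9075305 ≈ £129.91.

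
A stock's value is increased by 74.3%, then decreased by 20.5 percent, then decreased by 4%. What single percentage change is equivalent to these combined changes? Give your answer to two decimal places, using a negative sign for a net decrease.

The combined multiplier is 1.743 × 0.795 × 0.96 = 1.3302576.
That corresponds to an increase of 33.03%.

33.03%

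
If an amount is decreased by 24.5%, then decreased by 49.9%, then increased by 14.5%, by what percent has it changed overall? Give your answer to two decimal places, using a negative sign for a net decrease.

-56.69%

A 24.5% decrease multiplies by 0.755.
Then a 49.9% decrease: 0.755 × 0.501 = 0.378255.
Then a 14.5% increase: 0.378255 × 1.145 = 0.433101975.
Overall factor 0.433101975, i.e. -56.69%.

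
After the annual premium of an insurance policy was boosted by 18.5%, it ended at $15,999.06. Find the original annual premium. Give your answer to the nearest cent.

The overall multiplier applied was 1.185.
So the original annual premium was $15,999.06 ÷ 1.185 ≈ $13,501.32.

$13,501.32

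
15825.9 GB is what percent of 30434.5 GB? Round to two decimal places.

15825.9 GB ÷ 30434.5 GB ≈ 52.00%.

52.00%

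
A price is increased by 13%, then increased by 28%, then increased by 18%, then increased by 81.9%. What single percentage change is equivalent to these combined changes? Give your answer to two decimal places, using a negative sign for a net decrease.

A 13% increase multiplies by 1.13.
Then a 28% increase: 1.13 × 1.28 = 1.4464.
Then an 18% increase: 1.4464 × 1.18 = 1.706752.
Then an 81.9% increase: 1.706752 × 1.819 = 3.104581888.
Overall factor 3.104581888, i.e. 210.46%.

210.46%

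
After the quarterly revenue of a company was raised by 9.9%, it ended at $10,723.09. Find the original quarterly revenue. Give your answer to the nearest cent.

The overall multiplier applied was 1.099.
So the original quarterly revenue was $10,723.09 ÷ 1.099 ≈ $9,757.13.

$9,757.13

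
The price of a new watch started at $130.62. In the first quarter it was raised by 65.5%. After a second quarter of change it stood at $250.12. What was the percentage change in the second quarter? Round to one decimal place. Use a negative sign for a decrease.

15.7%

After the first quarter: $130.62 × 1.655 = $216.1761.
Second-quarter multiplier: $250.12 ÷ $216.1761 ≈ 1.15702.
That is a change of 15.7%.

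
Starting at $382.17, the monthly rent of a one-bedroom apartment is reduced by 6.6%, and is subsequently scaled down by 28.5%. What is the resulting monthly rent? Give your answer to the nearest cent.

After the 6.6% decrease: $382.17 × 0.934 = $356.94678.
28.5% decrease: $356.94678 × 0.715 = $255.2169477 ≈ $255.22.

$255.22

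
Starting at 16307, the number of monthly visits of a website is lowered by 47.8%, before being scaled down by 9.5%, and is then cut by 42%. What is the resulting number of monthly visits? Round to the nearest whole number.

4468

After the 47.8% decrease: 16307 × 0.522 = 8512.254.
After the 9.5% decrease: 8512.254 × 0.905 = 7703.58987.
Apply the 42% decrease: 7703.58987 × 0.58 = 4468.0821246 ≈ 4468.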